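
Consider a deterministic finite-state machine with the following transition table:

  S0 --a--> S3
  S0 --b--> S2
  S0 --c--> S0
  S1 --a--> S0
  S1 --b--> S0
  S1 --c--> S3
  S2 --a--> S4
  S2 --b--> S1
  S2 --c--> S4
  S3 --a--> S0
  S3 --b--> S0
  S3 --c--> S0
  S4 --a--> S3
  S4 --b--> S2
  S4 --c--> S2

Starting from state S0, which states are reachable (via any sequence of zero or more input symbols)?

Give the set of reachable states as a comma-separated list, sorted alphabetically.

BFS from S0:
  visit S0: S0--a-->S3 (new), S0--b-->S2 (new), S0--c-->S0 (seen)
  visit S3: S3--a-->S0 (seen), S3--b-->S0 (seen), S3--c-->S0 (seen)
  visit S2: S2--a-->S4 (new), S2--b-->S1 (new), S2--c-->S4 (seen)
  visit S4: S4--a-->S3 (seen), S4--b-->S2 (seen), S4--c-->S2 (seen)
  visit S1: S1--a-->S0 (seen), S1--b-->S0 (seen), S1--c-->S3 (seen)

Answer: S0, S1, S2, S3, S4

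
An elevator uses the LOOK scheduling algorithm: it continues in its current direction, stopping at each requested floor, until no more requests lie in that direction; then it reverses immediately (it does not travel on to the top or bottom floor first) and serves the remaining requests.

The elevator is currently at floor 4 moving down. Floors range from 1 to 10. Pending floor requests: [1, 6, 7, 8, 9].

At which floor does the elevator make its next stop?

Current floor: 4, direction: down
Requests above: [6, 7, 8, 9]
Requests below: [1]
Moving down and requests lie below → nearest below is max([1]) = 1

Answer: 1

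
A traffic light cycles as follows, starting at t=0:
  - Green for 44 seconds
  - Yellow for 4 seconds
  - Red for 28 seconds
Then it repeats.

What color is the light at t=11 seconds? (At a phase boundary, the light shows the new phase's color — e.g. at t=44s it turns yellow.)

Answer: green

Derivation:
Cycle length = 44 + 4 + 28 = 76s
t = 11, phase_t = 11 mod 76 = 11
11 < 44 (green end) → GREEN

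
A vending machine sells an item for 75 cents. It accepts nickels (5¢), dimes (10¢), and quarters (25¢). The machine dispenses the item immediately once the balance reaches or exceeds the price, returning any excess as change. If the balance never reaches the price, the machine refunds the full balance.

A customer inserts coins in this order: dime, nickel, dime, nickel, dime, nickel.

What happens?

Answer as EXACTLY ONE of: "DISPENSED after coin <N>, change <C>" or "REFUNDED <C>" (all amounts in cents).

Price: 75¢
Coin 1 (dime, 10¢): balance = 10¢
Coin 2 (nickel, 5¢): balance = 15¢
Coin 3 (dime, 10¢): balance = 25¢
Coin 4 (nickel, 5¢): balance = 30¢
Coin 5 (dime, 10¢): balance = 40¢
Coin 6 (nickel, 5¢): balance = 45¢
All coins inserted, balance 45¢ < price 75¢ → REFUND 45¢

Answer: REFUNDED 45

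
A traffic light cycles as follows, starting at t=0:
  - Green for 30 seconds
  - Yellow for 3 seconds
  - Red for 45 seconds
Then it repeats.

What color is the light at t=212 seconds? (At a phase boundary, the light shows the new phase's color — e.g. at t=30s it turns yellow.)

Cycle length = 30 + 3 + 45 = 78s
t = 212, phase_t = 212 mod 78 = 56
56 >= 33 → RED

Answer: red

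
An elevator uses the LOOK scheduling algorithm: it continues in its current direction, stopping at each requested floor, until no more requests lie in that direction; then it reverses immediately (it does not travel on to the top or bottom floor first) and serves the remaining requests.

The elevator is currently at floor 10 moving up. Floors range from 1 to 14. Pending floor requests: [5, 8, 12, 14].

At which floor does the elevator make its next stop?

Current floor: 10, direction: up
Requests above: [12, 14]
Requests below: [5, 8]
Moving up and requests lie above → nearest above is min([12, 14]) = 12

Answer: 12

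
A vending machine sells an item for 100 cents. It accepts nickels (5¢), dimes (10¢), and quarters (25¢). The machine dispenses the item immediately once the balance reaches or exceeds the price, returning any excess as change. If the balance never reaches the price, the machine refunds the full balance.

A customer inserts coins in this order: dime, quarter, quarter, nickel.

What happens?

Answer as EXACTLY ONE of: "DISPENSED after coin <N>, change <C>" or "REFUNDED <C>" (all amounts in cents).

Price: 100¢
Coin 1 (dime, 10¢): balance = 10¢
Coin 2 (quarter, 25¢): balance = 35¢
Coin 3 (quarter, 25¢): balance = 60¢
Coin 4 (nickel, 5¢): balance = 65¢
All coins inserted, balance 65¢ < price 100¢ → REFUND 65¢

Answer: REFUNDED 65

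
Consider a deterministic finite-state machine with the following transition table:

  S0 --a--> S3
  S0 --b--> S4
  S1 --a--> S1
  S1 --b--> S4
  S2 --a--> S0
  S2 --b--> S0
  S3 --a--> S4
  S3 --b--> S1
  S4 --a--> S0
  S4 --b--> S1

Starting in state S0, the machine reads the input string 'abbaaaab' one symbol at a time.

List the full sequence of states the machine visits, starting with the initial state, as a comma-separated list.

Answer: S0, S3, S1, S4, S0, S3, S4, S0, S4

Derivation:
Start: S0
  read 'a': S0 --a--> S3
  read 'b': S3 --b--> S1
  read 'b': S1 --b--> S4
  read 'a': S4 --a--> S0
  read 'a': S0 --a--> S3
  read 'a': S3 --a--> S4
  read 'a': S4 --a--> S0
  read 'b': S0 --b--> S4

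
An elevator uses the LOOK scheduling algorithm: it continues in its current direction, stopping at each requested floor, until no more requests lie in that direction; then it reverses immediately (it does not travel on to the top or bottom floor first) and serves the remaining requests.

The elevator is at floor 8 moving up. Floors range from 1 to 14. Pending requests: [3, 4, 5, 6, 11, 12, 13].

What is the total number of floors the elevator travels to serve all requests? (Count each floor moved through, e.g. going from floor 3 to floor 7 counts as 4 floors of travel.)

Answer: 15

Derivation:
Start at floor 8 moving up, LOOK stop order: [11, 12, 13, 6, 5, 4, 3]
  8 → 11: |11-8| = 3, total = 3
  11 → 12: |12-11| = 1, total = 4
  12 → 13: |13-12| = 1, total = 5
  13 → 6: |6-13| = 7, total = 12
  6 → 5: |5-6| = 1, total = 13
  5 → 4: |4-5| = 1, total = 14
  4 → 3: |3-4| = 1, total = 15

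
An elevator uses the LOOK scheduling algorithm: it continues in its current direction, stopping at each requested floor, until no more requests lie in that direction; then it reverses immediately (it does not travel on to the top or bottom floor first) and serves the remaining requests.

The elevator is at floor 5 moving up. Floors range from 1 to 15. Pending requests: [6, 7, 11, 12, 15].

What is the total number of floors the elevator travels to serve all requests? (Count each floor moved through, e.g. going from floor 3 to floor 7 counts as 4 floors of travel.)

Start at floor 5 moving up, LOOK stop order: [6, 7, 11, 12, 15]
  5 → 6: |6-5| = 1, total = 1
  6 → 7: |7-6| = 1, total = 2
  7 → 11: |11-7| = 4, total = 6
  11 → 12: |12-11| = 1, total = 7
  12 → 15: |15-12| = 3, total = 10

Answer: 10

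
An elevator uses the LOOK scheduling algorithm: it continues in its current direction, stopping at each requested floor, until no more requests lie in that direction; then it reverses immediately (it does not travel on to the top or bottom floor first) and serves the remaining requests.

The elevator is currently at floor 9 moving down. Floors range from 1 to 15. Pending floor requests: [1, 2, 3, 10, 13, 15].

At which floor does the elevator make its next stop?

Answer: 3

Derivation:
Current floor: 9, direction: down
Requests above: [10, 13, 15]
Requests below: [1, 2, 3]
Moving down and requests lie below → nearest below is max([1, 2, 3]) = 3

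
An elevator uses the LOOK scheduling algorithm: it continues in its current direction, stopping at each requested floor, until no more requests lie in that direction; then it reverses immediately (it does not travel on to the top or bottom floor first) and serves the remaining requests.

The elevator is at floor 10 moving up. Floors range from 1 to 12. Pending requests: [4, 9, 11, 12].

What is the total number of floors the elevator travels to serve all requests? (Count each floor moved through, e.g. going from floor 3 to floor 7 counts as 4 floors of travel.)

Start at floor 10 moving up, LOOK stop order: [11, 12, 9, 4]
  10 → 11: |11-10| = 1, total = 1
  11 → 12: |12-11| = 1, total = 2
  12 → 9: |9-12| = 3, total = 5
  9 → 4: |4-9| = 5, total = 10

Answer: 10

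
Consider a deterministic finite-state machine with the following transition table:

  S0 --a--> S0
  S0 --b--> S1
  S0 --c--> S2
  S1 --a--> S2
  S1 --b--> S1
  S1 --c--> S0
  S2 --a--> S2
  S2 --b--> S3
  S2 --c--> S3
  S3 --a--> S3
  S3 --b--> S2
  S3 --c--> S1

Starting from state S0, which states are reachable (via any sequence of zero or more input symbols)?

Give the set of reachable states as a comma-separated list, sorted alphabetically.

BFS from S0:
  visit S0: S0--a-->S0 (seen), S0--b-->S1 (new), S0--c-->S2 (new)
  visit S1: S1--a-->S2 (seen), S1--b-->S1 (seen), S1--c-->S0 (seen)
  visit S2: S2--a-->S2 (seen), S2--b-->S3 (new), S2--c-->S3 (seen)
  visit S3: S3--a-->S3 (seen), S3--b-->S2 (seen), S3--c-->S1 (seen)

Answer: S0, S1, S2, S3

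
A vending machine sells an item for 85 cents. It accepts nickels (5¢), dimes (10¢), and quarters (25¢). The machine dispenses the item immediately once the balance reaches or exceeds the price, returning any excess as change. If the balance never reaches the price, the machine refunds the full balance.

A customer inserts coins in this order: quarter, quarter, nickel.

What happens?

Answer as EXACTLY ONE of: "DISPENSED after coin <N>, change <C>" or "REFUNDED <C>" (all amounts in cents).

Answer: REFUNDED 55

Derivation:
Price: 85¢
Coin 1 (quarter, 25¢): balance = 25¢
Coin 2 (quarter, 25¢): balance = 50¢
Coin 3 (nickel, 5¢): balance = 55¢
All coins inserted, balance 55¢ < price 85¢ → REFUND 55¢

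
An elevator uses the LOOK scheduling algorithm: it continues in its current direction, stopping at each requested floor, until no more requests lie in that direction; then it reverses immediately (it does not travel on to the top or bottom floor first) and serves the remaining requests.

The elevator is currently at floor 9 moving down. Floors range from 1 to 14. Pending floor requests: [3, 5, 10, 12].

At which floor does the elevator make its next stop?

Answer: 5

Derivation:
Current floor: 9, direction: down
Requests above: [10, 12]
Requests below: [3, 5]
Moving down and requests lie below → nearest below is max([3, 5]) = 5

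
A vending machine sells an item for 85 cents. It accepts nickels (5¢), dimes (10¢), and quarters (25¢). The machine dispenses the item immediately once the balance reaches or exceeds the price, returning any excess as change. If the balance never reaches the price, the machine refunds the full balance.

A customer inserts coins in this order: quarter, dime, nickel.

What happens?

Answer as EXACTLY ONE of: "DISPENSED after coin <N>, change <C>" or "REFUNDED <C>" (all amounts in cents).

Price: 85¢
Coin 1 (quarter, 25¢): balance = 25¢
Coin 2 (dime, 10¢): balance = 35¢
Coin 3 (nickel, 5¢): balance = 40¢
All coins inserted, balance 40¢ < price 85¢ → REFUND 40¢

Answer: REFUNDED 40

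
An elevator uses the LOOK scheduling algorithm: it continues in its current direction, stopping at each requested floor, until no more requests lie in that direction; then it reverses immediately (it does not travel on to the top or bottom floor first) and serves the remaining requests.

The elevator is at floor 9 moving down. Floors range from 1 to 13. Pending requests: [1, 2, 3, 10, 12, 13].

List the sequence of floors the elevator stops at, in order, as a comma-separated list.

Answer: 3, 2, 1, 10, 12, 13

Derivation:
Current: 9, moving DOWN
Serve below first (descending): [3, 2, 1]
Then reverse, serve above (ascending): [10, 12, 13]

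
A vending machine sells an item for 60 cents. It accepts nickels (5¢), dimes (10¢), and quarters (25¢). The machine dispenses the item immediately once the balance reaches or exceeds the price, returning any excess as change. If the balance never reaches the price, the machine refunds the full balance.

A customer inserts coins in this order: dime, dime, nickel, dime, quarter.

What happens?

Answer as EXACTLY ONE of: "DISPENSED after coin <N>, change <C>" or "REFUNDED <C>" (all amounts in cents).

Answer: DISPENSED after coin 5, change 0

Derivation:
Price: 60¢
Coin 1 (dime, 10¢): balance = 10¢
Coin 2 (dime, 10¢): balance = 20¢
Coin 3 (nickel, 5¢): balance = 25¢
Coin 4 (dime, 10¢): balance = 35¢
Coin 5 (quarter, 25¢): balance = 60¢
  → balance >= price → DISPENSE, change = 60 - 60 = 0¢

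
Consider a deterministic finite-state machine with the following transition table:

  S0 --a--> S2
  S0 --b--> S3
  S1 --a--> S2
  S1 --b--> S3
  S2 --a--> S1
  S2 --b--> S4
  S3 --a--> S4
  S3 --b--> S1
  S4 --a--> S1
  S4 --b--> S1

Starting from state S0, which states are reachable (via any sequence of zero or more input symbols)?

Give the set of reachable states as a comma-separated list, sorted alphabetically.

BFS from S0:
  visit S0: S0--a-->S2 (new), S0--b-->S3 (new)
  visit S2: S2--a-->S1 (new), S2--b-->S4 (new)
  visit S3: S3--a-->S4 (seen), S3--b-->S1 (seen)
  visit S1: S1--a-->S2 (seen), S1--b-->S3 (seen)
  visit S4: S4--a-->S1 (seen), S4--b-->S1 (seen)

Answer: S0, S1, S2, S3, S4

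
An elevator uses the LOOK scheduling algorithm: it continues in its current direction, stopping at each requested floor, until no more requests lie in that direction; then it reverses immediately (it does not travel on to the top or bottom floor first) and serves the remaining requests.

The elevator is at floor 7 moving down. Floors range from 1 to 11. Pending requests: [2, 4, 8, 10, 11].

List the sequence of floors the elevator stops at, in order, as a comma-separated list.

Current: 7, moving DOWN
Serve below first (descending): [4, 2]
Then reverse, serve above (ascending): [8, 10, 11]

Answer: 4, 2, 8, 10, 11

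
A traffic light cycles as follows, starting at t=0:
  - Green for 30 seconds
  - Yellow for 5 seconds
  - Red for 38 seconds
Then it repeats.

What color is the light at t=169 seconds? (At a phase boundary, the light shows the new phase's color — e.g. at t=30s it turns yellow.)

Answer: green

Derivation:
Cycle length = 30 + 5 + 38 = 73s
t = 169, phase_t = 169 mod 73 = 23
23 < 30 (green end) → GREEN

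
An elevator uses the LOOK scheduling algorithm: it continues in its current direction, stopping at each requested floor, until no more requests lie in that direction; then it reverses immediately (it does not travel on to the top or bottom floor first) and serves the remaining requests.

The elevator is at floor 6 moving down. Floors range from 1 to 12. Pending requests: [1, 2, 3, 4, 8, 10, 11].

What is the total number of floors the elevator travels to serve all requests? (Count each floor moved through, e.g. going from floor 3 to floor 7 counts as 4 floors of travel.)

Answer: 15

Derivation:
Start at floor 6 moving down, LOOK stop order: [4, 3, 2, 1, 8, 10, 11]
  6 → 4: |4-6| = 2, total = 2
  4 → 3: |3-4| = 1, total = 3
  3 → 2: |2-3| = 1, total = 4
  2 → 1: |1-2| = 1, total = 5
  1 → 8: |8-1| = 7, total = 12
  8 → 10: |10-8| = 2, total = 14
  10 → 11: |11-10| = 1, total = 15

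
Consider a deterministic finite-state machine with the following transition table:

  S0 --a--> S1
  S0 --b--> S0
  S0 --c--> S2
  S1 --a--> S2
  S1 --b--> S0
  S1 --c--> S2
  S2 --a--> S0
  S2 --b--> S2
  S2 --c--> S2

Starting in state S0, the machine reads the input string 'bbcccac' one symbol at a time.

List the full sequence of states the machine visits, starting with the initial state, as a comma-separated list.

Start: S0
  read 'b': S0 --b--> S0
  read 'b': S0 --b--> S0
  read 'c': S0 --c--> S2
  read 'c': S2 --c--> S2
  read 'c': S2 --c--> S2
  read 'a': S2 --a--> S0
  read 'c': S0 --c--> S2

Answer: S0, S0, S0, S2, S2, S2, S0, S2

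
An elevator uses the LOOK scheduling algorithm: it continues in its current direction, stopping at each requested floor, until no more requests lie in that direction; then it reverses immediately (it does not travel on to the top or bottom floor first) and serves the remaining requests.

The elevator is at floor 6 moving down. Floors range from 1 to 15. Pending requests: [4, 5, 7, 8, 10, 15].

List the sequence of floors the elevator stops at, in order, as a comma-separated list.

Current: 6, moving DOWN
Serve below first (descending): [5, 4]
Then reverse, serve above (ascending): [7, 8, 10, 15]

Answer: 5, 4, 7, 8, 10, 15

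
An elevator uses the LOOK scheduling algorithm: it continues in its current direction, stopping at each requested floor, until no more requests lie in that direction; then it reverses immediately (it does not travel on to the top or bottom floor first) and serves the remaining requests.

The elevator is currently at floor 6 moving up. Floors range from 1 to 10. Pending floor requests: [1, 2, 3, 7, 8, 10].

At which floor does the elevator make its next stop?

Answer: 7

Derivation:
Current floor: 6, direction: up
Requests above: [7, 8, 10]
Requests below: [1, 2, 3]
Moving up and requests lie above → nearest above is min([7, 8, 10]) = 7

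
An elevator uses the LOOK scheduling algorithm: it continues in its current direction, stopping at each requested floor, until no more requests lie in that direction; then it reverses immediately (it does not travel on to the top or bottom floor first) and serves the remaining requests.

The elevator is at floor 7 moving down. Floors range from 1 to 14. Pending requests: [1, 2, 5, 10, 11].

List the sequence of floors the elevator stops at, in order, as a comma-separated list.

Answer: 5, 2, 1, 10, 11

Derivation:
Current: 7, moving DOWN
Serve below first (descending): [5, 2, 1]
Then reverse, serve above (ascending): [10, 11]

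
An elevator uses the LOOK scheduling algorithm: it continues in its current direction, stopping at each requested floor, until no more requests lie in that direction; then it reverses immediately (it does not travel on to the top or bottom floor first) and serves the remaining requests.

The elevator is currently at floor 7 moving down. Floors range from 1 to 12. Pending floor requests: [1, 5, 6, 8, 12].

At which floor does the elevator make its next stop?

Current floor: 7, direction: down
Requests above: [8, 12]
Requests below: [1, 5, 6]
Moving down and requests lie below → nearest below is max([1, 5, 6]) = 6

Answer: 6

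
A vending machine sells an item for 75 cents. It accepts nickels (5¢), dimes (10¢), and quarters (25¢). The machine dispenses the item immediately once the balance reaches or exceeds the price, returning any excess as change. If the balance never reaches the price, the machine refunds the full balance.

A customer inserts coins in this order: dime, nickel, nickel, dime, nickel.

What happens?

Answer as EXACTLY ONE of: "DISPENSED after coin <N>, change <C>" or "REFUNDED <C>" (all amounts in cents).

Price: 75¢
Coin 1 (dime, 10¢): balance = 10¢
Coin 2 (nickel, 5¢): balance = 15¢
Coin 3 (nickel, 5¢): balance = 20¢
Coin 4 (dime, 10¢): balance = 30¢
Coin 5 (nickel, 5¢): balance = 35¢
All coins inserted, balance 35¢ < price 75¢ → REFUND 35¢

Answer: REFUNDED 35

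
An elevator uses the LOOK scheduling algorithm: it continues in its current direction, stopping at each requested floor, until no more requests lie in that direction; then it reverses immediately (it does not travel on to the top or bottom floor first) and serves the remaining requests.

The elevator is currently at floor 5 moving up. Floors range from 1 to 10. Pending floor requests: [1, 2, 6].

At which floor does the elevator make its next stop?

Answer: 6

Derivation:
Current floor: 5, direction: up
Requests above: [6]
Requests below: [1, 2]
Moving up and requests lie above → nearest above is min([6]) = 6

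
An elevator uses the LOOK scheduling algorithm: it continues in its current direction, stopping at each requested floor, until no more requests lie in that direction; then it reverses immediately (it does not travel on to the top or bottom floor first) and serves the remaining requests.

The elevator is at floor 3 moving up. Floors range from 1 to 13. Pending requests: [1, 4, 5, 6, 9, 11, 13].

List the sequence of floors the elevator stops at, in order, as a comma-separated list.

Answer: 4, 5, 6, 9, 11, 13, 1

Derivation:
Current: 3, moving UP
Serve above first (ascending): [4, 5, 6, 9, 11, 13]
Then reverse, serve below (descending): [1]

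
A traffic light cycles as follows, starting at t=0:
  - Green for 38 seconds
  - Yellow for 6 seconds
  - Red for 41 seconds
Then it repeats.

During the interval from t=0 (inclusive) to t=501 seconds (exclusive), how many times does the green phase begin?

Cycle = 38+6+41 = 85s
green phase starts at t = k*85 + 0 for k=0,1,2,...
Need k*85+0 < 501 → k < 5.894
k ∈ {0, ..., 5} → 6 starts

Answer: 6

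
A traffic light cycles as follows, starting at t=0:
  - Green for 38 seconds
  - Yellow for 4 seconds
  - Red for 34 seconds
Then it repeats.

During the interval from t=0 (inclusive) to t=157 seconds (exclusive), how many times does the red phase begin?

Answer: 2

Derivation:
Cycle = 38+4+34 = 76s
red phase starts at t = k*76 + 42 for k=0,1,2,...
Need k*76+42 < 157 → k < 1.513
k ∈ {0, ..., 1} → 2 starts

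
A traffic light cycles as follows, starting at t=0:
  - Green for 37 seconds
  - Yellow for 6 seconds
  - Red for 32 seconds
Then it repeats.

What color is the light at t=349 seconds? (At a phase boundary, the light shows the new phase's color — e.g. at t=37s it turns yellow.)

Cycle length = 37 + 6 + 32 = 75s
t = 349, phase_t = 349 mod 75 = 49
49 >= 43 → RED

Answer: red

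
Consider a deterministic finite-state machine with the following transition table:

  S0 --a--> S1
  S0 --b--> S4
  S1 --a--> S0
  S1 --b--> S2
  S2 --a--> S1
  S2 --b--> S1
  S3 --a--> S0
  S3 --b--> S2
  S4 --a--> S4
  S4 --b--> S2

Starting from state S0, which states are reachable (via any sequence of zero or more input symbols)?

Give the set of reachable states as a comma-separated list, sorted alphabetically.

Answer: S0, S1, S2, S4

Derivation:
BFS from S0:
  visit S0: S0--a-->S1 (new), S0--b-->S4 (new)
  visit S1: S1--a-->S0 (seen), S1--b-->S2 (new)
  visit S4: S4--a-->S4 (seen), S4--b-->S2 (seen)
  visit S2: S2--a-->S1 (seen), S2--b-->S1 (seen)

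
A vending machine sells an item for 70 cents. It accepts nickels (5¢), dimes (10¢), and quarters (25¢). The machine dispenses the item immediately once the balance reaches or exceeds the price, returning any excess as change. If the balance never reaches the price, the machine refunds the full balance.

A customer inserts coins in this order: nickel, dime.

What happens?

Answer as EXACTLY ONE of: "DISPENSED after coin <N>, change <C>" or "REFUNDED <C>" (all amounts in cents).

Price: 70¢
Coin 1 (nickel, 5¢): balance = 5¢
Coin 2 (dime, 10¢): balance = 15¢
All coins inserted, balance 15¢ < price 70¢ → REFUND 15¢

Answer: REFUNDED 15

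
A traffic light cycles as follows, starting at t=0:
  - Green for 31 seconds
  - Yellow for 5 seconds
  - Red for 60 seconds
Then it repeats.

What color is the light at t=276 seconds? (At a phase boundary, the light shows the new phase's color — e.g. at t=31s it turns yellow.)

Answer: red

Derivation:
Cycle length = 31 + 5 + 60 = 96s
t = 276, phase_t = 276 mod 96 = 84
84 >= 36 → RED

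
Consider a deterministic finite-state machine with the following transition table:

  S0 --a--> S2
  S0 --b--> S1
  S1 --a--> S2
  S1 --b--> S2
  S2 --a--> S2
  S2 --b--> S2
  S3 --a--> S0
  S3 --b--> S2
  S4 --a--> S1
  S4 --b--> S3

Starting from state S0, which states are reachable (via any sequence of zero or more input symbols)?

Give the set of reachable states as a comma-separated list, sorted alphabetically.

BFS from S0:
  visit S0: S0--a-->S2 (new), S0--b-->S1 (new)
  visit S2: S2--a-->S2 (seen), S2--b-->S2 (seen)
  visit S1: S1--a-->S2 (seen), S1--b-->S2 (seen)

Answer: S0, S1, S2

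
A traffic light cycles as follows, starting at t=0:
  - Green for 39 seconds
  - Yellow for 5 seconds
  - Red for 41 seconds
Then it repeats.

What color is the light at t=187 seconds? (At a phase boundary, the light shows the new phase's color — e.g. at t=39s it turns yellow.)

Answer: green

Derivation:
Cycle length = 39 + 5 + 41 = 85s
t = 187, phase_t = 187 mod 85 = 17
17 < 39 (green end) → GREEN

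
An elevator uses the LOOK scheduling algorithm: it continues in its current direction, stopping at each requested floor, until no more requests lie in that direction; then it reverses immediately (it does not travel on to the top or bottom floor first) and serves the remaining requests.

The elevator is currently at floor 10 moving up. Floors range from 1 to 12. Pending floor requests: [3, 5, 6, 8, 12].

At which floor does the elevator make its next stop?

Answer: 12

Derivation:
Current floor: 10, direction: up
Requests above: [12]
Requests below: [3, 5, 6, 8]
Moving up and requests lie above → nearest above is min([12]) = 12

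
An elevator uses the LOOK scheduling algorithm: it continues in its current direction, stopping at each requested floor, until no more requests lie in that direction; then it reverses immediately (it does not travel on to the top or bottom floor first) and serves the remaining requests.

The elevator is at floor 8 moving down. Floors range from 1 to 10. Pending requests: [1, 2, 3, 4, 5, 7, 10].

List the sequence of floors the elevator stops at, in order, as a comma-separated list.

Current: 8, moving DOWN
Serve below first (descending): [7, 5, 4, 3, 2, 1]
Then reverse, serve above (ascending): [10]

Answer: 7, 5, 4, 3, 2, 1, 10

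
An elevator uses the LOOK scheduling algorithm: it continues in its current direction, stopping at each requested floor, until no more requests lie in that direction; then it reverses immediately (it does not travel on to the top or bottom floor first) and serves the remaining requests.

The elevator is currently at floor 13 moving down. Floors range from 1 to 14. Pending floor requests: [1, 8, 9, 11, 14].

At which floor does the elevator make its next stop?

Answer: 11

Derivation:
Current floor: 13, direction: down
Requests above: [14]
Requests below: [1, 8, 9, 11]
Moving down and requests lie below → nearest below is max([1, 8, 9, 11]) = 11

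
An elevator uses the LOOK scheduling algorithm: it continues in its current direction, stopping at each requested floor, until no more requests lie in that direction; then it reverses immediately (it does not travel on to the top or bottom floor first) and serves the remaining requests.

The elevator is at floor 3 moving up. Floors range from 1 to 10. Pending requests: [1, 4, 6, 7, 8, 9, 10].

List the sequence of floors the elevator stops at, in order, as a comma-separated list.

Answer: 4, 6, 7, 8, 9, 10, 1

Derivation:
Current: 3, moving UP
Serve above first (ascending): [4, 6, 7, 8, 9, 10]
Then reverse, serve below (descending): [1]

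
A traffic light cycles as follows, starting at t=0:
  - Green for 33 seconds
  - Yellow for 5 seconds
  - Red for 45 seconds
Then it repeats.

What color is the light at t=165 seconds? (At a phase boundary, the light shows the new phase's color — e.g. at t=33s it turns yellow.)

Answer: red

Derivation:
Cycle length = 33 + 5 + 45 = 83s
t = 165, phase_t = 165 mod 83 = 82
82 >= 38 → RED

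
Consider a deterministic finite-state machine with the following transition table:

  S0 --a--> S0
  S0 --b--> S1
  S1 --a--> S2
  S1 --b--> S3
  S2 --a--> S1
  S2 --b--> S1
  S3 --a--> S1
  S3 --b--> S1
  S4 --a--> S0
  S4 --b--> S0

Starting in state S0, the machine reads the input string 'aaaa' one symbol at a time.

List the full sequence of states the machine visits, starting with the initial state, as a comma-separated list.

Answer: S0, S0, S0, S0, S0

Derivation:
Start: S0
  read 'a': S0 --a--> S0
  read 'a': S0 --a--> S0
  read 'a': S0 --a--> S0
  read 'a': S0 --a--> S0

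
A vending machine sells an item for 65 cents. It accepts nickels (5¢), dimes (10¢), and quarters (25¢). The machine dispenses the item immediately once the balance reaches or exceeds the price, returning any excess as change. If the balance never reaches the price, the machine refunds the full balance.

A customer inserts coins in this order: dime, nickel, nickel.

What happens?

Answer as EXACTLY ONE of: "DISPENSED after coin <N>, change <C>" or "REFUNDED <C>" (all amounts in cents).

Price: 65¢
Coin 1 (dime, 10¢): balance = 10¢
Coin 2 (nickel, 5¢): balance = 15¢
Coin 3 (nickel, 5¢): balance = 20¢
All coins inserted, balance 20¢ < price 65¢ → REFUND 20¢

Answer: REFUNDED 20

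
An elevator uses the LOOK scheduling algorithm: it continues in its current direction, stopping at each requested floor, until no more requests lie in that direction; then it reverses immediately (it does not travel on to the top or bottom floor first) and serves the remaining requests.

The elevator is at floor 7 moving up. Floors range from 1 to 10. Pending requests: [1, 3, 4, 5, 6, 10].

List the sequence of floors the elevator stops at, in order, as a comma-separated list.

Answer: 10, 6, 5, 4, 3, 1

Derivation:
Current: 7, moving UP
Serve above first (ascending): [10]
Then reverse, serve below (descending): [6, 5, 4, 3, 1]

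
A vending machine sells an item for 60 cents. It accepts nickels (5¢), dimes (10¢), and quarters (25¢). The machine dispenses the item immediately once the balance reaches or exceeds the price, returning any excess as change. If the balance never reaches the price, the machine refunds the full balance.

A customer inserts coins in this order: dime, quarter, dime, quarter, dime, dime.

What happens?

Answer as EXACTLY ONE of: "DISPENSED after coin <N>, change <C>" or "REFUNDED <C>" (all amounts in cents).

Price: 60¢
Coin 1 (dime, 10¢): balance = 10¢
Coin 2 (quarter, 25¢): balance = 35¢
Coin 3 (dime, 10¢): balance = 45¢
Coin 4 (quarter, 25¢): balance = 70¢
  → balance >= price → DISPENSE, change = 70 - 60 = 10¢

Answer: DISPENSED after coin 4, change 10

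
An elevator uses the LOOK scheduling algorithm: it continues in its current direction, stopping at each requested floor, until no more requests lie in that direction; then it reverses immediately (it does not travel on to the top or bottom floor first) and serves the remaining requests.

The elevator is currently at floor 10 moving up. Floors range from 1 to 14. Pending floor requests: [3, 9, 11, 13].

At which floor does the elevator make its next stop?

Answer: 11

Derivation:
Current floor: 10, direction: up
Requests above: [11, 13]
Requests below: [3, 9]
Moving up and requests lie above → nearest above is min([11, 13]) = 11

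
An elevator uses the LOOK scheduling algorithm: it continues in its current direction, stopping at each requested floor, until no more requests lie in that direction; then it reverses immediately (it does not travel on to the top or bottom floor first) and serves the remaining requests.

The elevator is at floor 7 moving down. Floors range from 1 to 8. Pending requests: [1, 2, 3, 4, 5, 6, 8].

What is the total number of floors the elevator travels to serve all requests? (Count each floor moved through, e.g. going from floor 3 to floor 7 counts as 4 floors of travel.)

Start at floor 7 moving down, LOOK stop order: [6, 5, 4, 3, 2, 1, 8]
  7 → 6: |6-7| = 1, total = 1
  6 → 5: |5-6| = 1, total = 2
  5 → 4: |4-5| = 1, total = 3
  4 → 3: |3-4| = 1, total = 4
  3 → 2: |2-3| = 1, total = 5
  2 → 1: |1-2| = 1, total = 6
  1 → 8: |8-1| = 7, total = 13

Answer: 13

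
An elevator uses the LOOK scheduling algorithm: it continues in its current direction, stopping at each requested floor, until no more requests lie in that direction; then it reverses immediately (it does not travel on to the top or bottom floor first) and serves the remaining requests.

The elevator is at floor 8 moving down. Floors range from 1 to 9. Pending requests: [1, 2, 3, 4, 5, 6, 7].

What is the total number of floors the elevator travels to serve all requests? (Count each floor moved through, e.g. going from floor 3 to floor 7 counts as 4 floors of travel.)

Start at floor 8 moving down, LOOK stop order: [7, 6, 5, 4, 3, 2, 1]
  8 → 7: |7-8| = 1, total = 1
  7 → 6: |6-7| = 1, total = 2
  6 → 5: |5-6| = 1, total = 3
  5 → 4: |4-5| = 1, total = 4
  4 → 3: |3-4| = 1, total = 5
  3 → 2: |2-3| = 1, total = 6
  2 → 1: |1-2| = 1, total = 7

Answer: 7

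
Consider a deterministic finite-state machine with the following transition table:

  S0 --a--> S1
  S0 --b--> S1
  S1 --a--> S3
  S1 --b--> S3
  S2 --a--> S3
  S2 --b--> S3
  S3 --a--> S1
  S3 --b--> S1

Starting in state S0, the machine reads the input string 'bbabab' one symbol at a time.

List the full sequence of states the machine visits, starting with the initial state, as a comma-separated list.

Start: S0
  read 'b': S0 --b--> S1
  read 'b': S1 --b--> S3
  read 'a': S3 --a--> S1
  read 'b': S1 --b--> S3
  read 'a': S3 --a--> S1
  read 'b': S1 --b--> S3

Answer: S0, S1, S3, S1, S3, S1, S3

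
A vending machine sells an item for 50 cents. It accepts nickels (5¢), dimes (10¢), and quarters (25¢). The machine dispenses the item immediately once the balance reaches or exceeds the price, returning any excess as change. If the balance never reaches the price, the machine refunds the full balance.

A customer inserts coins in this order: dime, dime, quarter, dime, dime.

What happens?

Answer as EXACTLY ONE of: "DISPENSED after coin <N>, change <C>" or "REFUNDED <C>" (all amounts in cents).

Price: 50¢
Coin 1 (dime, 10¢): balance = 10¢
Coin 2 (dime, 10¢): balance = 20¢
Coin 3 (quarter, 25¢): balance = 45¢
Coin 4 (dime, 10¢): balance = 55¢
  → balance >= price → DISPENSE, change = 55 - 50 = 5¢

Answer: DISPENSED after coin 4, change 5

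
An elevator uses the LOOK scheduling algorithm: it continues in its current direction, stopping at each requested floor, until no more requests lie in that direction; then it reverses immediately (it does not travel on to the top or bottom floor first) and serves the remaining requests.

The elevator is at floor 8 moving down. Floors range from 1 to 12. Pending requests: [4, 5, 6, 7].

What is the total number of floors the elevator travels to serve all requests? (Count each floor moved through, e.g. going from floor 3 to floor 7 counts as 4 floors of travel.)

Start at floor 8 moving down, LOOK stop order: [7, 6, 5, 4]
  8 → 7: |7-8| = 1, total = 1
  7 → 6: |6-7| = 1, total = 2
  6 → 5: |5-6| = 1, total = 3
  5 → 4: |4-5| = 1, total = 4

Answer: 4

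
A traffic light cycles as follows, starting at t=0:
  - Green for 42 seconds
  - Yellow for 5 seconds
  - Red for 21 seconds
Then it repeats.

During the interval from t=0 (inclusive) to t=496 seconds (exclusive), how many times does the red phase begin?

Answer: 7

Derivation:
Cycle = 42+5+21 = 68s
red phase starts at t = k*68 + 47 for k=0,1,2,...
Need k*68+47 < 496 → k < 6.603
k ∈ {0, ..., 6} → 7 starts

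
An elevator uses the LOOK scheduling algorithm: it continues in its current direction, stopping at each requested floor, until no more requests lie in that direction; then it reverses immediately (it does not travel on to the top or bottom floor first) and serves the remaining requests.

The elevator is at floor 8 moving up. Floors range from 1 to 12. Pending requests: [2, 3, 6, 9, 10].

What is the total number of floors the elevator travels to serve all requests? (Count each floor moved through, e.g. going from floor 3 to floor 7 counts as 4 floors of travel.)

Start at floor 8 moving up, LOOK stop order: [9, 10, 6, 3, 2]
  8 → 9: |9-8| = 1, total = 1
  9 → 10: |10-9| = 1, total = 2
  10 → 6: |6-10| = 4, total = 6
  6 → 3: |3-6| = 3, total = 9
  3 → 2: |2-3| = 1, total = 10

Answer: 10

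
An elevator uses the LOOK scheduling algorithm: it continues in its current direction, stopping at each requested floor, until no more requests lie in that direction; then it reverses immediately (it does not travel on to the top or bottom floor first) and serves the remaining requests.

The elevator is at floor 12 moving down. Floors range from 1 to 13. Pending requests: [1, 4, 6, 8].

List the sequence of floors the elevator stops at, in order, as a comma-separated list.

Answer: 8, 6, 4, 1

Derivation:
Current: 12, moving DOWN
Serve below first (descending): [8, 6, 4, 1]
Then reverse, serve above (ascending): []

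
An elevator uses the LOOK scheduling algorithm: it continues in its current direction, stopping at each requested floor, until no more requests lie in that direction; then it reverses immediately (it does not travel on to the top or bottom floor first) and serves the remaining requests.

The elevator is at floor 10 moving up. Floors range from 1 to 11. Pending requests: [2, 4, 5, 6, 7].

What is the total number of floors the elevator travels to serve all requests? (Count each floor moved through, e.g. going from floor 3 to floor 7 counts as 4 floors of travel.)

Start at floor 10 moving up, LOOK stop order: [7, 6, 5, 4, 2]
  10 → 7: |7-10| = 3, total = 3
  7 → 6: |6-7| = 1, total = 4
  6 → 5: |5-6| = 1, total = 5
  5 → 4: |4-5| = 1, total = 6
  4 → 2: |2-4| = 2, total = 8

Answer: 8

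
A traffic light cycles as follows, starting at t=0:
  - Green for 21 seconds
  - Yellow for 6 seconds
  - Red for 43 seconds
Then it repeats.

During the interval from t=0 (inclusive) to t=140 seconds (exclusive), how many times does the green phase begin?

Cycle = 21+6+43 = 70s
green phase starts at t = k*70 + 0 for k=0,1,2,...
Need k*70+0 < 140 → k < 2.000
k ∈ {0, ..., 1} → 2 starts

Answer: 2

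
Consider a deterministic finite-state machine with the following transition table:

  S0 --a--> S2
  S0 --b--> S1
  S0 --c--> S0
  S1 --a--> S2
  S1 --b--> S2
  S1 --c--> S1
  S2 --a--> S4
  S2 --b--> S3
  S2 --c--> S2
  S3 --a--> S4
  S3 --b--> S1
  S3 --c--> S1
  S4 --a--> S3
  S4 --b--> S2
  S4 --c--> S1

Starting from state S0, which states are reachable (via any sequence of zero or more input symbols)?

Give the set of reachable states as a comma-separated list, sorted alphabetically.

BFS from S0:
  visit S0: S0--a-->S2 (new), S0--b-->S1 (new), S0--c-->S0 (seen)
  visit S2: S2--a-->S4 (new), S2--b-->S3 (new), S2--c-->S2 (seen)
  visit S1: S1--a-->S2 (seen), S1--b-->S2 (seen), S1--c-->S1 (seen)
  visit S4: S4--a-->S3 (seen), S4--b-->S2 (seen), S4--c-->S1 (seen)
  visit S3: S3--a-->S4 (seen), S3--b-->S1 (seen), S3--c-->S1 (seen)

Answer: S0, S1, S2, S3, S4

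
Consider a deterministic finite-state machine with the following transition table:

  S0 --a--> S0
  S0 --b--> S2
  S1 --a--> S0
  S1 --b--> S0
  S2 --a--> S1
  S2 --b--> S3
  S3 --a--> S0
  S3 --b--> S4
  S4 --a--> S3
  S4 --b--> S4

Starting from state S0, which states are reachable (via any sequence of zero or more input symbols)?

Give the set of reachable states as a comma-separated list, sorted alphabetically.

Answer: S0, S1, S2, S3, S4

Derivation:
BFS from S0:
  visit S0: S0--a-->S0 (seen), S0--b-->S2 (new)
  visit S2: S2--a-->S1 (new), S2--b-->S3 (new)
  visit S1: S1--a-->S0 (seen), S1--b-->S0 (seen)
  visit S3: S3--a-->S0 (seen), S3--b-->S4 (new)
  visit S4: S4--a-->S3 (seen), S4--b-->S4 (seen)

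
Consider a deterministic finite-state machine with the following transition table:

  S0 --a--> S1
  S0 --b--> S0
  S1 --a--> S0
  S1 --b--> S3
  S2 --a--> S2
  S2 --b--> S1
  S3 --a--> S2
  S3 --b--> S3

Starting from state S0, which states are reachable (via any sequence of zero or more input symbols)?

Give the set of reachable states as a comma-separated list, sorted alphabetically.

Answer: S0, S1, S2, S3

Derivation:
BFS from S0:
  visit S0: S0--a-->S1 (new), S0--b-->S0 (seen)
  visit S1: S1--a-->S0 (seen), S1--b-->S3 (new)
  visit S3: S3--a-->S2 (new), S3--b-->S3 (seen)
  visit S2: S2--a-->S2 (seen), S2--b-->S1 (seen)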